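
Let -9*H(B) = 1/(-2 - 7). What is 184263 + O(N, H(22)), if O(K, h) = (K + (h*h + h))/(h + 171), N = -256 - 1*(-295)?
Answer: 206745553117/1122012 ≈ 1.8426e+5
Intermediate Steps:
N = 39 (N = -256 + 295 = 39)
H(B) = 1/81 (H(B) = -1/(9*(-2 - 7)) = -1/9/(-9) = -1/9*(-1/9) = 1/81)
O(K, h) = (K + h + h**2)/(171 + h) (O(K, h) = (K + (h**2 + h))/(171 + h) = (K + (h + h**2))/(171 + h) = (K + h + h**2)/(171 + h))
184263 + O(N, H(22)) = 184263 + (39 + 1/81 + (1/81)**2)/(171 + 1/81) = 184263 + (39 + 1/81 + 1/6561)/(13852/81) = 184263 + (81/13852)*(255961/6561) = 184263 + 255961/1122012 = 206745553117/1122012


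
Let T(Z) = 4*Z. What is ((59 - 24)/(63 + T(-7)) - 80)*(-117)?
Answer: 9243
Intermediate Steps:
((59 - 24)/(63 + T(-7)) - 80)*(-117) = ((59 - 24)/(63 + 4*(-7)) - 80)*(-117) = (35/(63 - 28) - 80)*(-117) = (35/35 - 80)*(-117) = (35*(1/35) - 80)*(-117) = (1 - 80)*(-117) = -79*(-117) = 9243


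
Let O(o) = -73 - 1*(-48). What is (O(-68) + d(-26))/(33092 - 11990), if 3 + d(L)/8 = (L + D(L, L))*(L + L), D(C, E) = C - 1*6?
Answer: 24079/21102 ≈ 1.1411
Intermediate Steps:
D(C, E) = -6 + C (D(C, E) = C - 6 = -6 + C)
O(o) = -25 (O(o) = -73 + 48 = -25)
d(L) = -24 + 16*L*(-6 + 2*L) (d(L) = -24 + 8*((L + (-6 + L))*(L + L)) = -24 + 8*((-6 + 2*L)*(2*L)) = -24 + 8*(2*L*(-6 + 2*L)) = -24 + 16*L*(-6 + 2*L))
(O(-68) + d(-26))/(33092 - 11990) = (-25 + (-24 - 96*(-26) + 32*(-26)**2))/(33092 - 11990) = (-25 + (-24 + 2496 + 32*676))/21102 = (-25 + (-24 + 2496 + 21632))*(1/21102) = (-25 + 24104)*(1/21102) = 24079*(1/21102) = 24079/21102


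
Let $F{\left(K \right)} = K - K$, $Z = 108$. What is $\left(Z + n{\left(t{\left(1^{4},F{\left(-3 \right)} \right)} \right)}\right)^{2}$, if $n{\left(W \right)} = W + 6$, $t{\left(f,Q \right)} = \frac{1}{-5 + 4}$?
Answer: $12769$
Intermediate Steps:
$F{\left(K \right)} = 0$
$t{\left(f,Q \right)} = -1$ ($t{\left(f,Q \right)} = \frac{1}{-1} = -1$)
$n{\left(W \right)} = 6 + W$
$\left(Z + n{\left(t{\left(1^{4},F{\left(-3 \right)} \right)} \right)}\right)^{2} = \left(108 + \left(6 - 1\right)\right)^{2} = \left(108 + 5\right)^{2} = 113^{2} = 12769$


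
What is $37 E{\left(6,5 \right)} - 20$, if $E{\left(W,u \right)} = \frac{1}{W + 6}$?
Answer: $- \frac{203}{12} \approx -16.917$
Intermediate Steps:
$E{\left(W,u \right)} = \frac{1}{6 + W}$
$37 E{\left(6,5 \right)} - 20 = \frac{37}{6 + 6} - 20 = \frac{37}{12} - 20 = - \frac{203}{12}$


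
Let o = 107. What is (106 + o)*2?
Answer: 426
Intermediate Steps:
(106 + o)*2 = (106 + 107)*2 = 213*2 = 426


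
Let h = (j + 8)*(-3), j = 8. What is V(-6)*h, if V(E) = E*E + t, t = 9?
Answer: -2160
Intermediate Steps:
V(E) = 9 + E**2 (V(E) = E*E + 9 = E**2 + 9 = 9 + E**2)
h = -48 (h = (8 + 8)*(-3) = 16*(-3) = -48)
V(-6)*h = (9 + (-6)**2)*(-48) = (9 + 36)*(-48) = 45*(-48) = -2160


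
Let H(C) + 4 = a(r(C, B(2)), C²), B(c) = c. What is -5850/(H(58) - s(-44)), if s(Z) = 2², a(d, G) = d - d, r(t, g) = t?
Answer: 2925/4 ≈ 731.25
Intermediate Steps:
a(d, G) = 0
s(Z) = 4
H(C) = -4 (H(C) = -4 + 0 = -4)
-5850/(H(58) - s(-44)) = -5850/(-4 - 1*4) = -5850/(-4 - 4) = -5850/(-8) = -5850*(-⅛) = 2925/4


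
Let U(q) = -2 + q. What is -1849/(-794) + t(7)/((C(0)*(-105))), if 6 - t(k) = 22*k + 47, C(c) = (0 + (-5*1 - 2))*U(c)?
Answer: 47881/19453 ≈ 2.4614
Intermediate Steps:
C(c) = 14 - 7*c (C(c) = (0 + (-5*1 - 2))*(-2 + c) = (0 + (-5 - 2))*(-2 + c) = (0 - 7)*(-2 + c) = -7*(-2 + c) = 14 - 7*c)
t(k) = -41 - 22*k (t(k) = 6 - (22*k + 47) = 6 - (47 + 22*k) = 6 + (-47 - 22*k) = -41 - 22*k)
-1849/(-794) + t(7)/((C(0)*(-105))) = -1849/(-794) + (-41 - 22*7)/(((14 - 7*0)*(-105))) = -1849*(-1/794) + (-41 - 154)/(((14 + 0)*(-105))) = 1849/794 - 195/(14*(-105)) = 1849/794 - 195/(-1470) = 1849/794 - 195*(-1/1470) = 1849/794 + 13/98 = 47881/19453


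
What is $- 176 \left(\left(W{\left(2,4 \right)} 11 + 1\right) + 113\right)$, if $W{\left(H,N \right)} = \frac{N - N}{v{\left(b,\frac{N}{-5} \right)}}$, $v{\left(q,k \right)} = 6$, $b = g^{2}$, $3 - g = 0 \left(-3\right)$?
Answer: $-20064$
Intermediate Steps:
$g = 3$ ($g = 3 - 0 \left(-3\right) = 3 - 0 = 3 + 0 = 3$)
$b = 9$ ($b = 3^{2} = 9$)
$W{\left(H,N \right)} = 0$ ($W{\left(H,N \right)} = \frac{N - N}{6} = 0 \cdot \frac{1}{6} = 0$)
$- 176 \left(\left(W{\left(2,4 \right)} 11 + 1\right) + 113\right) = - 176 \left(\left(0 \cdot 11 + 1\right) + 113\right) = - 176 \left(\left(0 + 1\right) + 113\right) = - 176 \left(1 + 113\right) = \left(-176\right) 114 = -20064$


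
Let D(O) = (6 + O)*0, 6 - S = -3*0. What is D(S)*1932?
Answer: 0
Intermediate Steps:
S = 6 (S = 6 - (-3)*0 = 6 - 1*0 = 6 + 0 = 6)
D(O) = 0
D(S)*1932 = 0*1932 = 0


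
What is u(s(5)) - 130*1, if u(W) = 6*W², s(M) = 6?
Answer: 86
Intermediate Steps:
u(s(5)) - 130*1 = 6*6² - 130*1 = 6*36 - 130 = 216 - 130 = 86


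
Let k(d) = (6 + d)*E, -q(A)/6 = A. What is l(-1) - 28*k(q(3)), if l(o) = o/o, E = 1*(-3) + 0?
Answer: -1007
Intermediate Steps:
q(A) = -6*A
E = -3 (E = -3 + 0 = -3)
l(o) = 1
k(d) = -18 - 3*d (k(d) = (6 + d)*(-3) = -18 - 3*d)
l(-1) - 28*k(q(3)) = 1 - 28*(-18 - (-18)*3) = 1 - 28*(-18 - 3*(-18)) = 1 - 28*(-18 + 54) = 1 - 28*36 = 1 - 1008 = -1007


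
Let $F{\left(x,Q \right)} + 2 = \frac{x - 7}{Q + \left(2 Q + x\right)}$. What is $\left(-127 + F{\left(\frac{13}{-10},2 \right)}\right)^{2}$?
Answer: $\frac{37773316}{2209} \approx 17100.0$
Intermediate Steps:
$F{\left(x,Q \right)} = -2 + \frac{-7 + x}{x + 3 Q}$ ($F{\left(x,Q \right)} = -2 + \frac{x - 7}{Q + \left(2 Q + x\right)} = -2 + \frac{-7 + x}{Q + \left(x + 2 Q\right)} = -2 + \frac{-7 + x}{x + 3 Q}$)
$\left(-127 + F{\left(\frac{13}{-10},2 \right)}\right)^{2} = \left(-127 + \frac{-7 - \frac{13}{-10} - 12}{\frac{13}{-10} + 3 \cdot 2}\right)^{2} = \left(-127 + \frac{-7 - 13 \left(- \frac{1}{10}\right) - 12}{13 \left(- \frac{1}{10}\right) + 6}\right)^{2} = \left(-127 + \frac{-7 - - \frac{13}{10} - 12}{- \frac{13}{10} + 6}\right)^{2} = \left(-127 + \frac{-7 + \frac{13}{10} - 12}{\frac{47}{10}}\right)^{2} = \left(-127 + \frac{10}{47} \left(- \frac{177}{10}\right)\right)^{2} = \left(-127 - \frac{177}{47}\right)^{2} = \left(- \frac{6146}{47}\right)^{2} = \frac{37773316}{2209}$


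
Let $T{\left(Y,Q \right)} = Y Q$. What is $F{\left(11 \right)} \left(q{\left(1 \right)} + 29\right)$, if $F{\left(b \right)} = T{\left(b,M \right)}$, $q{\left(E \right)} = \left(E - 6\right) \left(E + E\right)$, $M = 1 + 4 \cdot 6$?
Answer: $5225$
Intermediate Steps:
$M = 25$ ($M = 1 + 24 = 25$)
$q{\left(E \right)} = 2 E \left(-6 + E\right)$ ($q{\left(E \right)} = \left(-6 + E\right) 2 E = 2 E \left(-6 + E\right)$)
$T{\left(Y,Q \right)} = Q Y$
$F{\left(b \right)} = 25 b$
$F{\left(11 \right)} \left(q{\left(1 \right)} + 29\right) = 25 \cdot 11 \left(2 \cdot 1 \left(-6 + 1\right) + 29\right) = 275 \left(2 \cdot 1 \left(-5\right) + 29\right) = 275 \left(-10 + 29\right) = 275 \cdot 19 = 5225$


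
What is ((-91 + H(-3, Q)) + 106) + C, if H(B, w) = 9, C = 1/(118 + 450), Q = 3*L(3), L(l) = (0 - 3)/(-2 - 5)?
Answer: 13633/568 ≈ 24.002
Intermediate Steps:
L(l) = 3/7 (L(l) = -3/(-7) = -3*(-⅐) = 3/7)
Q = 9/7 (Q = 3*(3/7) = 9/7 ≈ 1.2857)
C = 1/568 ≈ 0.0017606
((-91 + H(-3, Q)) + 106) + C = ((-91 + 9) + 106) + 1/568 = (-82 + 106) + 1/568 = 24 + 1/568 = 13633/568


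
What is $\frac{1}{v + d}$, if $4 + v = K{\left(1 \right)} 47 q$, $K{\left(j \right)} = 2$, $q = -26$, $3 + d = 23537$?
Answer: $\frac{1}{21086} \approx 4.7425 \cdot 10^{-5}$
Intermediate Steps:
$d = 23534$ ($d = -3 + 23537 = 23534$)
$v = -2448$ ($v = -4 + 2 \cdot 47 \left(-26\right) = -4 + 94 \left(-26\right) = -4 - 2444 = -2448$)
$\frac{1}{v + d} = \frac{1}{-2448 + 23534} = \frac{1}{21086}$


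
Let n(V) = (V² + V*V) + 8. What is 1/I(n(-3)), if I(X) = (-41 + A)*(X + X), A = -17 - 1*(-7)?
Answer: -1/2652 ≈ -0.00037707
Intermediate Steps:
A = -10 (A = -17 + 7 = -10)
n(V) = 8 + 2*V² (n(V) = (V² + V²) + 8 = 2*V² + 8 = 8 + 2*V²)
I(X) = -102*X (I(X) = (-41 - 10)*(X + X) = -102*X)
1/I(n(-3)) = 1/(-102*(8 + 2*(-3)²)) = 1/(-102*(8 + 2*9)) = 1/(-102*(8 + 18)) = 1/(-102*26) = 1/(-2652) = -1/2652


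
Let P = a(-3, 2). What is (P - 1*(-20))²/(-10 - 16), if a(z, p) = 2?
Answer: -242/13 ≈ -18.615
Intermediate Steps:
P = 2
(P - 1*(-20))²/(-10 - 16) = (2 - 1*(-20))²/(-10 - 16) = (2 + 20)²/(-26) = 22²*(-1/26) = 484*(-1/26) = -242/13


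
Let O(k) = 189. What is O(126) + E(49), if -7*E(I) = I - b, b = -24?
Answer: 1250/7 ≈ 178.57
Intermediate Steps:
E(I) = -24/7 - I/7 (E(I) = -(I - 1*(-24))/7 = -(I + 24)/7 = -(24 + I)/7 = -24/7 - I/7)
O(126) + E(49) = 189 + (-24/7 - ⅐*49) = 189 + (-24/7 - 7) = 189 - 73/7 = 1250/7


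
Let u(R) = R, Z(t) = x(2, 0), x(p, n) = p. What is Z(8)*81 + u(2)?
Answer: 164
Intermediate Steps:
Z(t) = 2
Z(8)*81 + u(2) = 2*81 + 2 = 162 + 2 = 164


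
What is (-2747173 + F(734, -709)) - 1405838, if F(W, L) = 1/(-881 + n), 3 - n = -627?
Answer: -1042405762/251 ≈ -4.1530e+6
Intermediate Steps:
n = 630 (n = 3 - 1*(-627) = 3 + 627 = 630)
F(W, L) = -1/251 (F(W, L) = 1/(-881 + 630) = 1/(-251) = -1/251)
(-2747173 + F(734, -709)) - 1405838 = (-2747173 - 1/251) - 1405838 = -689540424/251 - 1405838 = -1042405762/251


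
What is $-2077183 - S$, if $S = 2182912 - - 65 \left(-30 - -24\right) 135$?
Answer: $-4207445$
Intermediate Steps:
$S = 2130262$ ($S = 2182912 - - 65 \left(-30 + 24\right) 135 = 2182912 - \left(-65\right) \left(-6\right) 135 = 2182912 - 390 \cdot 135 = 2182912 - 52650 = 2130262$)
$-2077183 - S = -2077183 - 2130262 = -4207445$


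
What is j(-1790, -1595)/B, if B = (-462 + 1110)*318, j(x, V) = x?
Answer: -895/103032 ≈ -0.0086866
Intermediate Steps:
B = 206064 (B = 648*318 = 206064)
j(-1790, -1595)/B = -1790/206064 = -1790*1/206064 = -895/103032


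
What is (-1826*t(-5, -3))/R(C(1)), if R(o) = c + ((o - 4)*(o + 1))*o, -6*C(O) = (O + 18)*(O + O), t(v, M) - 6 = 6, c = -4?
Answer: 147906/2383 ≈ 62.067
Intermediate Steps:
t(v, M) = 12 (t(v, M) = 6 + 6 = 12)
C(O) = -O*(18 + O)/3 (C(O) = -(O + 18)*(O + O)/6 = -(18 + O)*2*O/6 = -O*(18 + O)/3)
R(o) = -4 + o*(1 + o)*(-4 + o) (R(o) = -4 + ((o - 4)*(o + 1))*o = -4 + ((-4 + o)*(1 + o))*o = -4 + ((1 + o)*(-4 + o))*o = -4 + o*(1 + o)*(-4 + o))
(-1826*t(-5, -3))/R(C(1)) = (-1826*12)/(-4 + (-⅓*1*(18 + 1))³ - (-4)*(18 + 1)/3 - 3*(18 + 1)²/9) = -21912/(-4 + (-⅓*1*19)³ - (-4)*19/3 - 3*(-⅓*1*19)²) = -21912/(-4 + (-19/3)³ - 4*(-19/3) - 3*(-19/3)²) = -21912/(-4 - 6859/27 + 76/3 - 3*361/9) = -21912/(-4 - 6859/27 + 76/3 - 361/3) = -21912/(-9532/27) = -21912*(-27/9532) = 147906/2383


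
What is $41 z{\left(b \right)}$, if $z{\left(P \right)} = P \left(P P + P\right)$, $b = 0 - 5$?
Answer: $-4100$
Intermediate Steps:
$b = -5$ ($b = 0 - 5 = -5$)
$z{\left(P \right)} = P \left(P + P^{2}\right)$ ($z{\left(P \right)} = P \left(P^{2} + P\right) = P \left(P + P^{2}\right)$)
$41 z{\left(b \right)} = 41 \left(-5\right)^{2} \left(1 - 5\right) = 41 \cdot 25 \left(-4\right) = 41 \left(-100\right) = -4100$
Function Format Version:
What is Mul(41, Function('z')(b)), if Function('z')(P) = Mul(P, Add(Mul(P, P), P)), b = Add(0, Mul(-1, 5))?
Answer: -4100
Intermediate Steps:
b = -5 (b = Add(0, -5) = -5)
Function('z')(P) = Mul(P, Add(P, Pow(P, 2))) (Function('z')(P) = Mul(P, Add(Pow(P, 2), P)) = Mul(P, Add(P, Pow(P, 2))))
Mul(41, Function('z')(b)) = Mul(41, Mul(Pow(-5, 2), Add(1, -5))) = Mul(41, Mul(25, -4)) = Mul(41, -100) = -4100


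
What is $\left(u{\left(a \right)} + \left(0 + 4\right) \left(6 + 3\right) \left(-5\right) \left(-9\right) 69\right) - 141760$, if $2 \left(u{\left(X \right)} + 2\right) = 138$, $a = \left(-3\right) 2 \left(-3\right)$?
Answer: $-29913$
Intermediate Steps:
$a = 18$ ($a = \left(-6\right) \left(-3\right) = 18$)
$u{\left(X \right)} = 67$ ($u{\left(X \right)} = -2 + \frac{1}{2} \cdot 138 = -2 + 69 = 67$)
$\left(u{\left(a \right)} + \left(0 + 4\right) \left(6 + 3\right) \left(-5\right) \left(-9\right) 69\right) - 141760 = \left(67 + \left(0 + 4\right) \left(6 + 3\right) \left(-5\right) \left(-9\right) 69\right) - 141760 = \left(67 + 4 \cdot 9 \left(-5\right) \left(-9\right) 69\right) - 141760 = \left(67 + 4 \left(-45\right) \left(-9\right) 69\right) - 141760 = \left(67 + \left(-180\right) \left(-9\right) 69\right) - 141760 = \left(67 + 1620 \cdot 69\right) - 141760 = \left(67 + 111780\right) - 141760 = 111847 - 141760 = -29913$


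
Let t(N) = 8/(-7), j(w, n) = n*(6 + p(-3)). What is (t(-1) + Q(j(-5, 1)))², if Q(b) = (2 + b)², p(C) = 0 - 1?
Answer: 112225/49 ≈ 2290.3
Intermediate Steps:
p(C) = -1
j(w, n) = 5*n (j(w, n) = n*(6 - 1) = n*5 = 5*n)
t(N) = -8/7 (t(N) = 8*(-⅐) = -8/7)
(t(-1) + Q(j(-5, 1)))² = (-8/7 + (2 + 5*1)²)² = (-8/7 + (2 + 5)²)² = (-8/7 + 7²)² = (-8/7 + 49)² = (335/7)² = 112225/49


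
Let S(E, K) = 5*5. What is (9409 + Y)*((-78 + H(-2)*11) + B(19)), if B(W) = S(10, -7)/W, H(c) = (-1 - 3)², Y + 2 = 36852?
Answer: 87290733/19 ≈ 4.5942e+6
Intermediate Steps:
Y = 36850 (Y = -2 + 36852 = 36850)
S(E, K) = 25
H(c) = 16 (H(c) = (-4)² = 16)
B(W) = 25/W
(9409 + Y)*((-78 + H(-2)*11) + B(19)) = (9409 + 36850)*((-78 + 16*11) + 25/19) = 46259*((-78 + 176) + 25*(1/19)) = 46259*(98 + 25/19) = 46259*(1887/19) = 87290733/19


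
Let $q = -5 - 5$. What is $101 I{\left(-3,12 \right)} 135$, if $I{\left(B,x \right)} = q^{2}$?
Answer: $1363500$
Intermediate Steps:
$q = -10$ ($q = -5 - 5 = -10$)
$I{\left(B,x \right)} = 100$ ($I{\left(B,x \right)} = \left(-10\right)^{2} = 100$)
$101 I{\left(-3,12 \right)} 135 = 101 \cdot 100 \cdot 135 = 10100 \cdot 135 = 1363500$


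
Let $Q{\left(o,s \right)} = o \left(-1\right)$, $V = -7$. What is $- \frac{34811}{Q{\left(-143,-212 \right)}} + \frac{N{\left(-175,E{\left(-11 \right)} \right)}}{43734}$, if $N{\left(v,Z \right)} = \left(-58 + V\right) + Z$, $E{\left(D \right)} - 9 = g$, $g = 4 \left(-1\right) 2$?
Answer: $- \frac{761216713}{3126981} \approx -243.44$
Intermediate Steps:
$g = -8$ ($g = \left(-4\right) 2 = -8$)
$E{\left(D \right)} = 1$ ($E{\left(D \right)} = 9 - 8 = 1$)
$Q{\left(o,s \right)} = - o$
$N{\left(v,Z \right)} = -65 + Z$ ($N{\left(v,Z \right)} = \left(-58 - 7\right) + Z = -65 + Z$)
$- \frac{34811}{Q{\left(-143,-212 \right)}} + \frac{N{\left(-175,E{\left(-11 \right)} \right)}}{43734} = - \frac{34811}{\left(-1\right) \left(-143\right)} + \frac{-65 + 1}{43734} = - \frac{34811}{143} - \frac{32}{21867} = - \frac{761216713}{3126981}$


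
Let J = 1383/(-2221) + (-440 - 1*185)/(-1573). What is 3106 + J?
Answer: 10850436764/3493633 ≈ 3105.8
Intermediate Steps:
J = -787334/3493633 (J = 1383*(-1/2221) + (-440 - 185)*(-1/1573) = -1383/2221 - 625*(-1/1573) = -1383/2221 + 625/1573 = -787334/3493633 ≈ -0.22536)
3106 + J = 3106 - 787334/3493633 = 10850436764/3493633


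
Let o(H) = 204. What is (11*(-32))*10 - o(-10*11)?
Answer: -3724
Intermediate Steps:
(11*(-32))*10 - o(-10*11) = (11*(-32))*10 - 1*204 = -352*10 - 204 = -3520 - 204 = -3724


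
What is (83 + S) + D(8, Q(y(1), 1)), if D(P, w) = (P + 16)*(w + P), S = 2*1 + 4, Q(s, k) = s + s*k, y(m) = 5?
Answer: 521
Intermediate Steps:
Q(s, k) = s + k*s
S = 6 (S = 2 + 4 = 6)
D(P, w) = (16 + P)*(P + w)
(83 + S) + D(8, Q(y(1), 1)) = (83 + 6) + (8**2 + 16*8 + 16*(5*(1 + 1)) + 8*(5*(1 + 1))) = 89 + (64 + 128 + 16*(5*2) + 8*(5*2)) = 89 + (64 + 128 + 16*10 + 8*10) = 89 + (64 + 128 + 160 + 80) = 89 + 432 = 521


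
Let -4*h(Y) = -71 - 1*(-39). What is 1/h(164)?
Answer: ⅛ ≈ 0.12500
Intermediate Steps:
h(Y) = 8 (h(Y) = -(-71 - 1*(-39))/4 = -(-71 + 39)/4 = -¼*(-32) = 8)
1/h(164) = 1/8 = ⅛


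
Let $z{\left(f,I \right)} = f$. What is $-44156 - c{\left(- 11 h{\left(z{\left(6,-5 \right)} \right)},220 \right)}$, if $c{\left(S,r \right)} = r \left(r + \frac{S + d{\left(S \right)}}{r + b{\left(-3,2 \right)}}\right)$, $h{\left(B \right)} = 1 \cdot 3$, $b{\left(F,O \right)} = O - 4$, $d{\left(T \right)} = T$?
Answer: $- \frac{10081344}{109} \approx -92489.0$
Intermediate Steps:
$b{\left(F,O \right)} = -4 + O$
$h{\left(B \right)} = 3$
$c{\left(S,r \right)} = r \left(r + \frac{2 S}{-2 + r}\right)$ ($c{\left(S,r \right)} = r \left(r + \frac{S + S}{r + \left(-4 + 2\right)}\right) = r \left(r + \frac{2 S}{r - 2}\right) = r \left(r + \frac{2 S}{-2 + r}\right)$)
$-44156 - c{\left(- 11 h{\left(z{\left(6,-5 \right)} \right)},220 \right)} = -44156 - \frac{220 \left(220^{2} - 440 + 2 \left(\left(-11\right) 3\right)\right)}{-2 + 220} = -44156 - \frac{220 \left(48400 - 440 + 2 \left(-33\right)\right)}{218} = -44156 - 220 \cdot \frac{1}{218} \left(48400 - 440 - 66\right) = -44156 - 220 \cdot \frac{1}{218} \cdot 47894 = -44156 - \frac{5268340}{109} = - \frac{10081344}{109}$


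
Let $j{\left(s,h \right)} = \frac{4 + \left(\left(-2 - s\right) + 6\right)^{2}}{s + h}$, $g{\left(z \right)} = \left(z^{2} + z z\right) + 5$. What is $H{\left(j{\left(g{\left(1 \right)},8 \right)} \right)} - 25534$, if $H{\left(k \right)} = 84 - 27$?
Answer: $-25477$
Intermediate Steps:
$g{\left(z \right)} = 5 + 2 z^{2}$ ($g{\left(z \right)} = \left(z^{2} + z^{2}\right) + 5 = 2 z^{2} + 5 = 5 + 2 z^{2}$)
$j{\left(s,h \right)} = \frac{4 + \left(4 - s\right)^{2}}{h + s}$
$H{\left(k \right)} = 57$
$H{\left(j{\left(g{\left(1 \right)},8 \right)} \right)} - 25534 = 57 - 25534 = -25477$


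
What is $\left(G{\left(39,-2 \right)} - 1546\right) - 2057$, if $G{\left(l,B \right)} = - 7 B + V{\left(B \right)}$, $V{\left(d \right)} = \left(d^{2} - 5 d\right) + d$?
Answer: $-3577$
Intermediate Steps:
$V{\left(d \right)} = d^{2} - 4 d$
$G{\left(l,B \right)} = - 7 B + B \left(-4 + B\right)$
$\left(G{\left(39,-2 \right)} - 1546\right) - 2057 = \left(- 2 \left(-11 - 2\right) - 1546\right) - 2057 = \left(\left(-2\right) \left(-13\right) - 1546\right) - 2057 = \left(26 - 1546\right) - 2057 = -1520 - 2057 = -3577$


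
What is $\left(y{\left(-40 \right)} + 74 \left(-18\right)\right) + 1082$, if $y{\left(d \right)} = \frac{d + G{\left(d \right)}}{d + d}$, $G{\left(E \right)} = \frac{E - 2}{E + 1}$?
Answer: $- \frac{129747}{520} \approx -249.51$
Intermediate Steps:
$G{\left(E \right)} = \frac{-2 + E}{1 + E}$
$y{\left(d \right)} = \frac{d + \frac{-2 + d}{1 + d}}{2 d}$ ($y{\left(d \right)} = \frac{d + \frac{-2 + d}{1 + d}}{d + d} = \frac{d + \frac{-2 + d}{1 + d}}{2 d}$)
$\left(y{\left(-40 \right)} + 74 \left(-18\right)\right) + 1082 = \left(\frac{-2 - 40 - 40 \left(1 - 40\right)}{2 \left(-40\right) \left(1 - 40\right)} + 74 \left(-18\right)\right) + 1082 = \left(\frac{1}{2} \left(- \frac{1}{40}\right) \frac{1}{-39} \left(-2 - 40 - -1560\right) - 1332\right) + 1082 = \left(\frac{1}{2} \left(- \frac{1}{40}\right) \left(- \frac{1}{39}\right) \left(-2 - 40 + 1560\right) - 1332\right) + 1082 = \left(\frac{1}{2} \left(- \frac{1}{40}\right) \left(- \frac{1}{39}\right) 1518 - 1332\right) + 1082 = \left(\frac{253}{520} - 1332\right) + 1082 = - \frac{692387}{520} + 1082 = - \frac{129747}{520}$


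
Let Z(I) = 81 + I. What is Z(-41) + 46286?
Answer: 46326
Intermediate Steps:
Z(-41) + 46286 = (81 - 41) + 46286 = 40 + 46286 = 46326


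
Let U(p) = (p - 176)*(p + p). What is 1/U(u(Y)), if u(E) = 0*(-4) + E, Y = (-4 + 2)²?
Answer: -1/1376 ≈ -0.00072674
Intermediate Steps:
Y = 4 (Y = (-2)² = 4)
u(E) = E (u(E) = 0 + E = E)
U(p) = 2*p*(-176 + p) (U(p) = (-176 + p)*(2*p) = 2*p*(-176 + p))
1/U(u(Y)) = 1/(2*4*(-176 + 4)) = 1/(2*4*(-172)) = 1/(-1376) = -1/1376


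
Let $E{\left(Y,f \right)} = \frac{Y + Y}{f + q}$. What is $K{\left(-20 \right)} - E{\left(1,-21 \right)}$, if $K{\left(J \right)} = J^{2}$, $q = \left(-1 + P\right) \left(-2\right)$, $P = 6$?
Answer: $\frac{12402}{31} \approx 400.06$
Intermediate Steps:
$q = -10$ ($q = \left(-1 + 6\right) \left(-2\right) = 5 \left(-2\right) = -10$)
$E{\left(Y,f \right)} = \frac{2 Y}{-10 + f}$ ($E{\left(Y,f \right)} = \frac{Y + Y}{f - 10} = \frac{2 Y}{-10 + f}$)
$K{\left(-20 \right)} - E{\left(1,-21 \right)} = \left(-20\right)^{2} - 2 \cdot 1 \frac{1}{-10 - 21} = 400 - 2 \cdot 1 \frac{1}{-31} = 400 - 2 \cdot 1 \left(- \frac{1}{31}\right) = 400 - - \frac{2}{31} = 400 + \frac{2}{31} = \frac{12402}{31}$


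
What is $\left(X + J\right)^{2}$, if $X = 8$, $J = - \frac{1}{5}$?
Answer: $\frac{1521}{25} \approx 60.84$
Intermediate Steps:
$J = - \frac{1}{5}$ ($J = \left(-1\right) \frac{1}{5} = - \frac{1}{5} \approx -0.2$)
$\left(X + J\right)^{2} = \left(8 - \frac{1}{5}\right)^{2} = \left(\frac{39}{5}\right)^{2} = \frac{1521}{25}$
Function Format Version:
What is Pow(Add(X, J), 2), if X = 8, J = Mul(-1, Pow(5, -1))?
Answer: Rational(1521, 25) ≈ 60.840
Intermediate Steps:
J = Rational(-1, 5) (J = Mul(-1, Rational(1, 5)) = Rational(-1, 5) ≈ -0.20000)
Pow(Add(X, J), 2) = Pow(Add(8, Rational(-1, 5)), 2) = Pow(Rational(39, 5), 2) = Rational(1521, 25)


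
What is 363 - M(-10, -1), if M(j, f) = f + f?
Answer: 365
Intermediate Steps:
M(j, f) = 2*f
363 - M(-10, -1) = 363 - 2*(-1) = 363 - 1*(-2) = 363 + 2 = 365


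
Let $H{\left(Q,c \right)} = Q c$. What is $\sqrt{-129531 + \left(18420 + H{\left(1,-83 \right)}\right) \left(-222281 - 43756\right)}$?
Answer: $300 i \sqrt{54205} \approx 69846.0 i$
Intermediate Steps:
$\sqrt{-129531 + \left(18420 + H{\left(1,-83 \right)}\right) \left(-222281 - 43756\right)} = \sqrt{-129531 + \left(18420 + 1 \left(-83\right)\right) \left(-222281 - 43756\right)} = \sqrt{-129531 + \left(18420 - 83\right) \left(-266037\right)} = \sqrt{-129531 + 18337 \left(-266037\right)} = \sqrt{-129531 - 4878320469} = \sqrt{-4878450000} = 300 i \sqrt{54205}$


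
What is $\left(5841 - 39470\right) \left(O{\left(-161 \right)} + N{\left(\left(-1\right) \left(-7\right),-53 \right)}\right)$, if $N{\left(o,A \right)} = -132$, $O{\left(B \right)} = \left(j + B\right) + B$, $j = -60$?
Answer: $17285306$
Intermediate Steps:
$O{\left(B \right)} = -60 + 2 B$ ($O{\left(B \right)} = \left(-60 + B\right) + B = -60 + 2 B$)
$\left(5841 - 39470\right) \left(O{\left(-161 \right)} + N{\left(\left(-1\right) \left(-7\right),-53 \right)}\right) = \left(5841 - 39470\right) \left(\left(-60 + 2 \left(-161\right)\right) - 132\right) = - 33629 \left(\left(-60 - 322\right) - 132\right) = - 33629 \left(-382 - 132\right) = \left(-33629\right) \left(-514\right) = 17285306$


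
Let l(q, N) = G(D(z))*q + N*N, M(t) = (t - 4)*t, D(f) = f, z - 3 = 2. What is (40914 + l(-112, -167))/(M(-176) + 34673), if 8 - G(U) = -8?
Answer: 9573/9479 ≈ 1.0099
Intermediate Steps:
z = 5 (z = 3 + 2 = 5)
G(U) = 16 (G(U) = 8 - 1*(-8) = 8 + 8 = 16)
M(t) = t*(-4 + t) (M(t) = (-4 + t)*t = t*(-4 + t))
l(q, N) = N² + 16*q (l(q, N) = 16*q + N*N = 16*q + N² = N² + 16*q)
(40914 + l(-112, -167))/(M(-176) + 34673) = (40914 + ((-167)² + 16*(-112)))/(-176*(-4 - 176) + 34673) = (40914 + (27889 - 1792))/(-176*(-180) + 34673) = (40914 + 26097)/(31680 + 34673) = 67011/66353 = 67011*(1/66353) = 9573/9479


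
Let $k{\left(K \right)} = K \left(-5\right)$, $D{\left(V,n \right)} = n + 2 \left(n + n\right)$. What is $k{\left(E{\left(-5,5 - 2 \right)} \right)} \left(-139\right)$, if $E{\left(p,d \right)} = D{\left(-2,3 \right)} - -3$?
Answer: $12510$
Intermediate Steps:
$D{\left(V,n \right)} = 5 n$ ($D{\left(V,n \right)} = n + 2 \cdot 2 n = n + 4 n = 5 n$)
$E{\left(p,d \right)} = 18$ ($E{\left(p,d \right)} = 5 \cdot 3 - -3 = 15 + 3 = 18$)
$k{\left(K \right)} = - 5 K$
$k{\left(E{\left(-5,5 - 2 \right)} \right)} \left(-139\right) = \left(-5\right) 18 \left(-139\right) = \left(-90\right) \left(-139\right) = 12510$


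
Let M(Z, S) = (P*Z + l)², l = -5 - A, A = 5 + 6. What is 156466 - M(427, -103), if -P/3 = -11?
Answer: -197949159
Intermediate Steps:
P = 33 (P = -3*(-11) = 33)
A = 11
l = -16 (l = -5 - 1*11 = -5 - 11 = -16)
M(Z, S) = (-16 + 33*Z)² (M(Z, S) = (33*Z - 16)² = (-16 + 33*Z)²)
156466 - M(427, -103) = 156466 - (-16 + 33*427)² = 156466 - (-16 + 14091)² = 156466 - 1*14075² = 156466 - 1*198105625 = 156466 - 198105625 = -197949159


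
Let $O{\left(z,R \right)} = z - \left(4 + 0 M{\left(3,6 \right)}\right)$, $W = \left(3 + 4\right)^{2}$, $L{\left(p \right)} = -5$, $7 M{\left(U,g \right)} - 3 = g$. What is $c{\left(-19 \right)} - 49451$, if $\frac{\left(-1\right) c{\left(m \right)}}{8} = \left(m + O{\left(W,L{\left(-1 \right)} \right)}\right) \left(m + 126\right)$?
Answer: $-71707$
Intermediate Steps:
$M{\left(U,g \right)} = \frac{3}{7} + \frac{g}{7}$
$W = 49$ ($W = 7^{2} = 49$)
$O{\left(z,R \right)} = -4 + z$ ($O{\left(z,R \right)} = z - \left(4 + 0 \left(\frac{3}{7} + \frac{1}{7} \cdot 6\right)\right) = z - \left(4 + 0 \left(\frac{3}{7} + \frac{6}{7}\right)\right) = z + \left(0 \cdot \frac{9}{7} - 4\right) = z + \left(0 - 4\right) = z - 4 = -4 + z$)
$c{\left(m \right)} = - 8 \left(45 + m\right) \left(126 + m\right)$ ($c{\left(m \right)} = - 8 \left(m + \left(-4 + 49\right)\right) \left(m + 126\right) = - 8 \left(m + 45\right) \left(126 + m\right) = - 8 \left(45 + m\right) \left(126 + m\right)$)
$c{\left(-19 \right)} - 49451 = \left(-45360 - -25992 - 8 \left(-19\right)^{2}\right) - 49451 = \left(-45360 + 25992 - 2888\right) - 49451 = -22256 - 49451 = -71707$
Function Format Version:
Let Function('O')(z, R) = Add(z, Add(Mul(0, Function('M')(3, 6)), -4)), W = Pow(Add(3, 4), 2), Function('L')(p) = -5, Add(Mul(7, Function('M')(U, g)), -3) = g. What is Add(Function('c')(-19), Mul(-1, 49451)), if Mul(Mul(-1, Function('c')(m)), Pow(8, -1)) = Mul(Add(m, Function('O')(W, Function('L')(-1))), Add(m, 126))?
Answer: -71707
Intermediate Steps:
Function('M')(U, g) = Add(Rational(3, 7), Mul(Rational(1, 7), g))
W = 49 (W = Pow(7, 2) = 49)
Function('O')(z, R) = Add(-4, z) (Function('O')(z, R) = Add(z, Add(Mul(0, Add(Rational(3, 7), Mul(Rational(1, 7), 6))), -4)) = Add(z, Add(Mul(0, Add(Rational(3, 7), Rational(6, 7))), -4)) = Add(z, Add(Mul(0, Rational(9, 7)), -4)) = Add(z, Add(0, -4)) = Add(z, -4) = Add(-4, z))
Function('c')(m) = Mul(-8, Add(45, m), Add(126, m)) (Function('c')(m) = Mul(-8, Mul(Add(m, Add(-4, 49)), Add(m, 126))) = Mul(-8, Mul(Add(m, 45), Add(126, m))) = Mul(-8, Mul(Add(45, m), Add(126, m))) = Mul(-8, Add(45, m), Add(126, m)))
Add(Function('c')(-19), Mul(-1, 49451)) = Add(Add(-45360, Mul(-1368, -19), Mul(-8, Pow(-19, 2))), Mul(-1, 49451)) = Add(Add(-45360, 25992, Mul(-8, 361)), -49451) = Add(Add(-45360, 25992, -2888), -49451) = Add(-22256, -49451) = -71707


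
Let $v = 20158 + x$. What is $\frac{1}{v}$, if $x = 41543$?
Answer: $\frac{1}{61701} \approx 1.6207 \cdot 10^{-5}$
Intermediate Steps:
$v = 61701$ ($v = 20158 + 41543 = 61701$)
$\frac{1}{v} = \frac{1}{61701}$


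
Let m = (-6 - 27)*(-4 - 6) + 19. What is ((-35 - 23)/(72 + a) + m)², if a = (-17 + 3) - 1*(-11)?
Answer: 577104529/4761 ≈ 1.2122e+5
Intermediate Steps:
a = -3 (a = -14 + 11 = -3)
m = 349 (m = -33*(-10) + 19 = 330 + 19 = 349)
((-35 - 23)/(72 + a) + m)² = ((-35 - 23)/(72 - 3) + 349)² = (-58/69 + 349)² = (24023/69)² = 577104529/4761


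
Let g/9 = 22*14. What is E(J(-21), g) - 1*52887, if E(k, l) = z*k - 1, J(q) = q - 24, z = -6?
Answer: -52618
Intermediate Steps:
J(q) = -24 + q
g = 2772 (g = 9*(22*14) = 9*308 = 2772)
E(k, l) = -1 - 6*k (E(k, l) = -6*k - 1 = -1 - 6*k)
E(J(-21), g) - 1*52887 = (-1 - 6*(-24 - 21)) - 1*52887 = (-1 - 6*(-45)) - 52887 = (-1 + 270) - 52887 = 269 - 52887 = -52618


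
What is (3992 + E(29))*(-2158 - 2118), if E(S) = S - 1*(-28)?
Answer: -17313524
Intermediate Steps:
E(S) = 28 + S (E(S) = S + 28 = 28 + S)
(3992 + E(29))*(-2158 - 2118) = (3992 + (28 + 29))*(-2158 - 2118) = (3992 + 57)*(-4276) = 4049*(-4276) = -17313524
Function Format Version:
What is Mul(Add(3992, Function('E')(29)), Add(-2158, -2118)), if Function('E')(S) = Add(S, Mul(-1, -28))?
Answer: -17313524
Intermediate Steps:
Function('E')(S) = Add(28, S) (Function('E')(S) = Add(S, 28) = Add(28, S))
Mul(Add(3992, Function('E')(29)), Add(-2158, -2118)) = Mul(Add(3992, Add(28, 29)), Add(-2158, -2118)) = Mul(Add(3992, 57), -4276) = Mul(4049, -4276) = -17313524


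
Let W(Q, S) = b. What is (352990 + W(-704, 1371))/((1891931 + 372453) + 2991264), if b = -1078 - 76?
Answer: 87959/1313912 ≈ 0.066944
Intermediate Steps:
b = -1154
W(Q, S) = -1154
(352990 + W(-704, 1371))/((1891931 + 372453) + 2991264) = (352990 - 1154)/((1891931 + 372453) + 2991264) = 351836/(2264384 + 2991264) = 351836/5255648 = 351836*(1/5255648) = 87959/1313912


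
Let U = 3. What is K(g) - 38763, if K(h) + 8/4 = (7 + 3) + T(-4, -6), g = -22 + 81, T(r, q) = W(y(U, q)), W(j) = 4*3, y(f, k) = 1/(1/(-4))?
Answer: -38743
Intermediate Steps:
y(f, k) = -4 (y(f, k) = 1/(-¼) = -4)
W(j) = 12
T(r, q) = 12
g = 59
K(h) = 20 (K(h) = -2 + ((7 + 3) + 12) = -2 + (10 + 12) = -2 + 22 = 20)
K(g) - 38763 = 20 - 38763 = -38743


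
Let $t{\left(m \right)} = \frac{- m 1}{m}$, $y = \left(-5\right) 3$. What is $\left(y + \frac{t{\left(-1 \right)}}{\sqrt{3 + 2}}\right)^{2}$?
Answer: $\frac{\left(75 + \sqrt{5}\right)^{2}}{25} \approx 238.62$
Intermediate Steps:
$y = -15$
$t{\left(m \right)} = -1$ ($t{\left(m \right)} = \frac{\left(-1\right) m}{m} = -1$)
$\left(y + \frac{t{\left(-1 \right)}}{\sqrt{3 + 2}}\right)^{2} = \left(-15 - \frac{1}{\sqrt{3 + 2}}\right)^{2} = \left(-15 - \frac{1}{\sqrt{5}}\right)^{2} = \left(-15 - \frac{\sqrt{5}}{5}\right)^{2}$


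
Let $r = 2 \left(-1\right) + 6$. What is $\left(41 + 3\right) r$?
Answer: $176$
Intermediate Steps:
$r = 4$ ($r = -2 + 6 = 4$)
$\left(41 + 3\right) r = \left(41 + 3\right) 4 = 44 \cdot 4 = 176$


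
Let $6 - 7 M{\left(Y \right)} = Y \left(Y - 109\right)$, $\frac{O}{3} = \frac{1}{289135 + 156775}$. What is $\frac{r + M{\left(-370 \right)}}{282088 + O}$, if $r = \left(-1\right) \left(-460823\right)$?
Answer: $\frac{1359373133670}{880501020581} \approx 1.5439$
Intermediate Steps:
$O = \frac{3}{445910}$ ($O = \frac{3}{289135 + 156775} = \frac{3}{445910} \approx 6.7278 \cdot 10^{-6}$)
$r = 460823$
$M{\left(Y \right)} = \frac{6}{7} - \frac{Y \left(-109 + Y\right)}{7}$ ($M{\left(Y \right)} = \frac{6}{7} - \frac{Y \left(Y - 109\right)}{7} = \frac{6}{7} - \frac{Y \left(-109 + Y\right)}{7}$)
$\frac{r + M{\left(-370 \right)}}{282088 + O} = \frac{460823 + \left(\frac{6}{7} - \frac{\left(-370\right)^{2}}{7} + \frac{109}{7} \left(-370\right)\right)}{282088 + \frac{3}{445910}} = \frac{460823 - \frac{177224}{7}}{\frac{125785860083}{445910}} = \left(460823 - \frac{177224}{7}\right) \frac{445910}{125785860083} = \frac{3048537}{7} \cdot \frac{445910}{125785860083} = \frac{1359373133670}{880501020581}$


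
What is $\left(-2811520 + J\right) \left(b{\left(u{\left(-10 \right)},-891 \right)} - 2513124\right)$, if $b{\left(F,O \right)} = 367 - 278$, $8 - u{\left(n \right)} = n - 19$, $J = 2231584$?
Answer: $1457399465760$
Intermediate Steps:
$u{\left(n \right)} = 27 - n$ ($u{\left(n \right)} = 8 - \left(n - 19\right) = 8 - \left(-19 + n\right) = 27 - n$)
$b{\left(F,O \right)} = 89$ ($b{\left(F,O \right)} = 367 - 278 = 89$)
$\left(-2811520 + J\right) \left(b{\left(u{\left(-10 \right)},-891 \right)} - 2513124\right) = \left(-2811520 + 2231584\right) \left(89 - 2513124\right) = \left(-579936\right) \left(-2513035\right) = 1457399465760$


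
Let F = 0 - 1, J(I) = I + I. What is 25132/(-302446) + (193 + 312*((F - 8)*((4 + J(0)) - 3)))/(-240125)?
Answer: -524392521/7262484575 ≈ -0.072206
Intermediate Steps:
J(I) = 2*I
F = -1
25132/(-302446) + (193 + 312*((F - 8)*((4 + J(0)) - 3)))/(-240125) = 25132/(-302446) + (193 + 312*((-1 - 8)*((4 + 2*0) - 3)))/(-240125) = 25132*(-1/302446) + (193 + 312*(-9*((4 + 0) - 3)))*(-1/240125) = -12566/151223 + (193 + 312*(-9*(4 - 3)))*(-1/240125) = -12566/151223 + (193 + 312*(-9*1))*(-1/240125) = -12566/151223 + (193 + 312*(-9))*(-1/240125) = -12566/151223 + (193 - 2808)*(-1/240125) = -12566/151223 - 2615*(-1/240125) = -12566/151223 + 523/48025 = -524392521/7262484575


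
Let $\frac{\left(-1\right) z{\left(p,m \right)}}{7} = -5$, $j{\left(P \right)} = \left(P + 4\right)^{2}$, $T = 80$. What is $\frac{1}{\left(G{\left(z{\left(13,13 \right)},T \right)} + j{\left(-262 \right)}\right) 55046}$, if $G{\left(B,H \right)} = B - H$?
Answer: $\frac{1}{3661604874} \approx 2.731 \cdot 10^{-10}$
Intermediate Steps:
$j{\left(P \right)} = \left(4 + P\right)^{2}$
$z{\left(p,m \right)} = 35$ ($z{\left(p,m \right)} = \left(-7\right) \left(-5\right) = 35$)
$\frac{1}{\left(G{\left(z{\left(13,13 \right)},T \right)} + j{\left(-262 \right)}\right) 55046} = \frac{1}{\left(\left(35 - 80\right) + \left(4 - 262\right)^{2}\right) 55046} = \frac{1}{\left(35 - 80\right) + \left(-258\right)^{2}} \cdot \frac{1}{55046} = \frac{1}{-45 + 66564} \cdot \frac{1}{55046} = \frac{1}{66519} \cdot \frac{1}{55046} = \frac{1}{3661604874}$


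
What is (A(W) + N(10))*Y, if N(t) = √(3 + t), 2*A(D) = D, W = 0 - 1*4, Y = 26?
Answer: -52 + 26*√13 ≈ 41.744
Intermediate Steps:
W = -4 (W = 0 - 4 = -4)
A(D) = D/2
(A(W) + N(10))*Y = ((½)*(-4) + √(3 + 10))*26 = (-2 + √13)*26 = -52 + 26*√13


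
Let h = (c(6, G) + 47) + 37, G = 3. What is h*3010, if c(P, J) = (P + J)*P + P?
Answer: 433440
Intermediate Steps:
c(P, J) = P + P*(J + P) (c(P, J) = (J + P)*P + P = P*(J + P) + P = P + P*(J + P))
h = 144 (h = (6*(1 + 3 + 6) + 47) + 37 = (6*10 + 47) + 37 = (60 + 47) + 37 = 107 + 37 = 144)
h*3010 = 144*3010 = 433440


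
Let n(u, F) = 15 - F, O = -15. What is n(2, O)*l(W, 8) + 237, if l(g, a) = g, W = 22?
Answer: 897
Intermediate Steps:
n(2, O)*l(W, 8) + 237 = (15 - 1*(-15))*22 + 237 = (15 + 15)*22 + 237 = 30*22 + 237 = 660 + 237 = 897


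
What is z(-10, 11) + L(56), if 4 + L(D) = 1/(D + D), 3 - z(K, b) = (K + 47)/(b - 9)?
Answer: -2183/112 ≈ -19.491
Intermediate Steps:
z(K, b) = 3 - (47 + K)/(-9 + b) (z(K, b) = 3 - (K + 47)/(b - 9) = 3 - (47 + K)/(-9 + b))
L(D) = -4 + 1/(2*D) (L(D) = -4 + 1/(D + D) = -4 + 1/(2*D))
z(-10, 11) + L(56) = (-74 - 1*(-10) + 3*11)/(-9 + 11) + (-4 + (½)/56) = (-74 + 10 + 33)/2 + (-4 + (½)*(1/56)) = (½)*(-31) + (-4 + 1/112) = -31/2 - 447/112 = -2183/112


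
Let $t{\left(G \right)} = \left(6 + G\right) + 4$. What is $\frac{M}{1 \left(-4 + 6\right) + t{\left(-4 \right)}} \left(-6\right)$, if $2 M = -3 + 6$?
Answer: $- \frac{9}{8} \approx -1.125$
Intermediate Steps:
$M = \frac{3}{2}$ ($M = \frac{-3 + 6}{2} = \frac{1}{2} \cdot 3 = \frac{3}{2} \approx 1.5$)
$t{\left(G \right)} = 10 + G$
$\frac{M}{1 \left(-4 + 6\right) + t{\left(-4 \right)}} \left(-6\right) = \frac{3}{2 \left(1 \left(-4 + 6\right) + \left(10 - 4\right)\right)} \left(-6\right) = \frac{3}{2 \left(1 \cdot 2 + 6\right)} \left(-6\right) = \frac{3}{2 \left(2 + 6\right)} \left(-6\right) = \frac{3}{2 \cdot 8} \left(-6\right) = \frac{3}{2} \cdot \frac{1}{8} \left(-6\right) = \frac{3}{16} \left(-6\right) = - \frac{9}{8}$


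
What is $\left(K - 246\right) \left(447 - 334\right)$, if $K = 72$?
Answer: $-19662$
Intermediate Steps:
$\left(K - 246\right) \left(447 - 334\right) = \left(72 - 246\right) \left(447 - 334\right) = \left(-174\right) 113 = -19662$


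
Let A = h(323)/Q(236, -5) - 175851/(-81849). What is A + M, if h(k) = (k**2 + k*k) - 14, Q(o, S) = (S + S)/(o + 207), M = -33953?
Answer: -1265505592228/136415 ≈ -9.2769e+6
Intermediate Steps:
Q(o, S) = 2*S/(207 + o) (Q(o, S) = (2*S)/(207 + o) = 2*S/(207 + o))
h(k) = -14 + 2*k**2 (h(k) = (k**2 + k**2) - 14 = 2*k**2 - 14 = -14 + 2*k**2)
A = -1260873893733/136415 (A = (-14 + 2*323**2)/((2*(-5)/(207 + 236))) - 175851/(-81849) = (-14 + 2*104329)/((2*(-5)/443)) - 175851*(-1/81849) = (-14 + 208658)/((2*(-5)*(1/443))) + 58617/27283 = 208644/(-10/443) + 58617/27283 = 208644*(-443/10) + 58617/27283 = -46214646/5 + 58617/27283 = -1260873893733/136415 ≈ -9.2429e+6)
A + M = -1260873893733/136415 - 33953 = -1265505592228/136415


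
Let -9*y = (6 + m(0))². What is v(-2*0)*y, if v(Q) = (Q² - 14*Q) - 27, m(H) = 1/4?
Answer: 1875/16 ≈ 117.19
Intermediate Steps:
m(H) = ¼
v(Q) = -27 + Q² - 14*Q
y = -625/144 (y = -(6 + ¼)²/9 = -(25/4)²/9 = -⅑*625/16 = -625/144 ≈ -4.3403)
v(-2*0)*y = (-27 + (-2*0)² - (-28)*0)*(-625/144) = (-27 + 0² - 14*0)*(-625/144) = (-27 + 0 + 0)*(-625/144) = -27*(-625/144) = 1875/16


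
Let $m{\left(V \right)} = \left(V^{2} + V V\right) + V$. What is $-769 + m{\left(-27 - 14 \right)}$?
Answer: $2552$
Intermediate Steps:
$m{\left(V \right)} = V + 2 V^{2}$ ($m{\left(V \right)} = \left(V^{2} + V^{2}\right) + V = 2 V^{2} + V = V + 2 V^{2}$)
$-769 + m{\left(-27 - 14 \right)} = -769 + \left(-27 - 14\right) \left(1 + 2 \left(-27 - 14\right)\right) = -769 - 41 \left(1 + 2 \left(-41\right)\right) = -769 - 41 \left(1 - 82\right) = -769 - -3321 = -769 + 3321 = 2552$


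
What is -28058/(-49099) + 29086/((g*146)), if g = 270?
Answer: 1267069937/967741290 ≈ 1.3093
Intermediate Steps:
-28058/(-49099) + 29086/((g*146)) = -28058/(-49099) + 29086/((270*146)) = -28058*(-1/49099) + 29086/39420 = 28058/49099 + 29086*(1/39420) = 28058/49099 + 14543/19710 = 1267069937/967741290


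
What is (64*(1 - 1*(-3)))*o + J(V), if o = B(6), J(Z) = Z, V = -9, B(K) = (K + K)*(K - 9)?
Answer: -9225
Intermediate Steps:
B(K) = 2*K*(-9 + K) (B(K) = (2*K)*(-9 + K) = 2*K*(-9 + K))
o = -36 (o = 2*6*(-9 + 6) = 2*6*(-3) = -36)
(64*(1 - 1*(-3)))*o + J(V) = (64*(1 - 1*(-3)))*(-36) - 9 = (64*(1 + 3))*(-36) - 9 = (64*4)*(-36) - 9 = 256*(-36) - 9 = -9216 - 9 = -9225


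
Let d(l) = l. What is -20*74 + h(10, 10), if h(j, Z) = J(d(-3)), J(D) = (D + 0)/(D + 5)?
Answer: -2963/2 ≈ -1481.5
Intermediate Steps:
J(D) = D/(5 + D)
h(j, Z) = -3/2 (h(j, Z) = -3/(5 - 3) = -3/2)
-20*74 + h(10, 10) = -20*74 - 3/2 = -1480 - 3/2 = -2963/2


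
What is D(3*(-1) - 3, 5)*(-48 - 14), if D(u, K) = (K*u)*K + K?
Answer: 8990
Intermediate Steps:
D(u, K) = K + u*K**2 (D(u, K) = u*K**2 + K = K + u*K**2)
D(3*(-1) - 3, 5)*(-48 - 14) = (5*(1 + 5*(3*(-1) - 3)))*(-48 - 14) = (5*(1 + 5*(-3 - 3)))*(-62) = (5*(1 + 5*(-6)))*(-62) = (5*(1 - 30))*(-62) = (5*(-29))*(-62) = -145*(-62) = 8990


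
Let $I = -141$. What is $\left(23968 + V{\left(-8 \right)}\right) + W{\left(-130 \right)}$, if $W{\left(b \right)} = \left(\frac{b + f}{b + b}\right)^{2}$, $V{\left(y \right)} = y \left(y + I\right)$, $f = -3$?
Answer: $\frac{1700833689}{67600} \approx 25160.0$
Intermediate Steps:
$V{\left(y \right)} = y \left(-141 + y\right)$ ($V{\left(y \right)} = y \left(y - 141\right) = y \left(-141 + y\right)$)
$W{\left(b \right)} = \frac{\left(-3 + b\right)^{2}}{4 b^{2}}$ ($W{\left(b \right)} = \left(\frac{b - 3}{b + b}\right)^{2} = \left(\frac{-3 + b}{2 b}\right)^{2} = \frac{\left(-3 + b\right)^{2}}{4 b^{2}}$)
$\left(23968 + V{\left(-8 \right)}\right) + W{\left(-130 \right)} = \left(23968 - 8 \left(-141 - 8\right)\right) + \frac{\left(-3 - 130\right)^{2}}{4 \cdot 16900} = \left(23968 - -1192\right) + \frac{1}{4} \cdot \frac{1}{16900} \left(-133\right)^{2} = \left(23968 + 1192\right) + \frac{1}{4} \cdot \frac{1}{16900} \cdot 17689 = 25160 + \frac{17689}{67600} = \frac{1700833689}{67600}$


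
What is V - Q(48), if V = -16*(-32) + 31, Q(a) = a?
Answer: 495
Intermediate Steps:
V = 543 (V = 512 + 31 = 543)
V - Q(48) = 543 - 1*48 = 543 - 48 = 495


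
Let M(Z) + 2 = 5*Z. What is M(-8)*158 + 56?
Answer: -6580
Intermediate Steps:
M(Z) = -2 + 5*Z
M(-8)*158 + 56 = (-2 + 5*(-8))*158 + 56 = (-2 - 40)*158 + 56 = -42*158 + 56 = -6636 + 56 = -6580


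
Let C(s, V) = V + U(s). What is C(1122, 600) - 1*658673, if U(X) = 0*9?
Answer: -658073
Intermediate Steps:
U(X) = 0
C(s, V) = V (C(s, V) = V + 0 = V)
C(1122, 600) - 1*658673 = 600 - 1*658673 = 600 - 658673 = -658073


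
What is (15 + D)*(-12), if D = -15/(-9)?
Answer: -200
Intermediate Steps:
D = 5/3 (D = -15*(-⅑) = 5/3 ≈ 1.6667)
(15 + D)*(-12) = (15 + 5/3)*(-12) = (50/3)*(-12) = -200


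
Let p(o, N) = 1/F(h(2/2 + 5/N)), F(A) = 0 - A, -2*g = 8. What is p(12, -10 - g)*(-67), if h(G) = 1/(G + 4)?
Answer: 1675/6 ≈ 279.17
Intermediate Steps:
g = -4 (g = -½*8 = -4)
h(G) = 1/(4 + G)
F(A) = -A
p(o, N) = -5 - 5/N (p(o, N) = 1/(-1/(4 + (2/2 + 5/N))) = 1/(-1/(4 + (2*(½) + 5/N))) = 1/(-1/(4 + (1 + 5/N))) = 1/(-1/(5 + 5/N)) = -5 - 5/N)
p(12, -10 - g)*(-67) = (-5 - 5/(-10 - 1*(-4)))*(-67) = (-5 - 5/(-10 + 4))*(-67) = (-5 - 5/(-6))*(-67) = (-5 - 5*(-⅙))*(-67) = (-5 + ⅚)*(-67) = -25/6*(-67) = 1675/6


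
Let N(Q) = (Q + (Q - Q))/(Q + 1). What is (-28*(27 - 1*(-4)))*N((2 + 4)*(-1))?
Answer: -5208/5 ≈ -1041.6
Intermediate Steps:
N(Q) = Q/(1 + Q) (N(Q) = (Q + 0)/(1 + Q) = Q/(1 + Q))
(-28*(27 - 1*(-4)))*N((2 + 4)*(-1)) = (-28*(27 - 1*(-4)))*(((2 + 4)*(-1))/(1 + (2 + 4)*(-1))) = (-28*(27 + 4))*((6*(-1))/(1 + 6*(-1))) = (-28*31)*(-6/(1 - 6)) = -(-5208)/(-5) = -(-5208)*(-1)/5 = -868*6/5 = -5208/5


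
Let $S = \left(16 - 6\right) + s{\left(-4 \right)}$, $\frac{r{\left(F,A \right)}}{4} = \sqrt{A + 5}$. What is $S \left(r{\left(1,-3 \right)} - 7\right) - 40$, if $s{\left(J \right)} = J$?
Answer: $-82 + 24 \sqrt{2} \approx -48.059$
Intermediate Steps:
$r{\left(F,A \right)} = 4 \sqrt{5 + A}$ ($r{\left(F,A \right)} = 4 \sqrt{A + 5} = 4 \sqrt{5 + A}$)
$S = 6$ ($S = \left(16 - 6\right) - 4 = 10 - 4 = 6$)
$S \left(r{\left(1,-3 \right)} - 7\right) - 40 = 6 \left(4 \sqrt{5 - 3} - 7\right) - 40 = 6 \left(4 \sqrt{2} - 7\right) - 40 = 6 \left(-7 + 4 \sqrt{2}\right) - 40 = \left(-42 + 24 \sqrt{2}\right) - 40 = -82 + 24 \sqrt{2}$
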